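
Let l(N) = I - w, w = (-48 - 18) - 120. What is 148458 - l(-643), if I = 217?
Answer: 148055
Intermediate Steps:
w = -186 (w = -66 - 120 = -186)
l(N) = 403 (l(N) = 217 - 1*(-186) = 217 + 186 = 403)
148458 - l(-643) = 148458 - 1*403 = 148458 - 403 = 148055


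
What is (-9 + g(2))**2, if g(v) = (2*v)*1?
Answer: 25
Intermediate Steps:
g(v) = 2*v
(-9 + g(2))**2 = (-9 + 2*2)**2 = (-9 + 4)**2 = (-5)**2 = 25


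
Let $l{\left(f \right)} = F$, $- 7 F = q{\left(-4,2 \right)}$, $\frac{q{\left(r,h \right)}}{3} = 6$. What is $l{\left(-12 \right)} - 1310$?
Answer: $- \frac{9188}{7} \approx -1312.6$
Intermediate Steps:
$q{\left(r,h \right)} = 18$ ($q{\left(r,h \right)} = 3 \cdot 6 = 18$)
$F = - \frac{18}{7}$ ($F = \left(- \frac{1}{7}\right) 18 = - \frac{18}{7} \approx -2.5714$)
$l{\left(f \right)} = - \frac{18}{7}$
$l{\left(-12 \right)} - 1310 = - \frac{18}{7} - 1310 = - \frac{9188}{7}$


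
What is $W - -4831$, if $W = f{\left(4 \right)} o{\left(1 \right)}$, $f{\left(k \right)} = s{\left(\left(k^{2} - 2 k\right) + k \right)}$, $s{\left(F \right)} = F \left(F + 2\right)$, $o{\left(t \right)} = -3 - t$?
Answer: $4159$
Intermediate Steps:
$s{\left(F \right)} = F \left(2 + F\right)$
$f{\left(k \right)} = \left(k^{2} - k\right) \left(2 + k^{2} - k\right)$ ($f{\left(k \right)} = \left(\left(k^{2} - 2 k\right) + k\right) \left(2 + \left(\left(k^{2} - 2 k\right) + k\right)\right) = \left(k^{2} - k\right) \left(2 + \left(k^{2} - k\right)\right) = \left(k^{2} - k\right) \left(2 + k^{2} - k\right)$)
$W = -672$ ($W = 4 \left(-1 + 4\right) \left(2 + 4 \left(-1 + 4\right)\right) \left(-3 - 1\right) = 4 \cdot 3 \left(2 + 4 \cdot 3\right) \left(-3 - 1\right) = 4 \cdot 3 \left(2 + 12\right) \left(-4\right) = 4 \cdot 3 \cdot 14 \left(-4\right) = 168 \left(-4\right) = -672$)
$W - -4831 = -672 - -4831 = -672 + 4831 = 4159$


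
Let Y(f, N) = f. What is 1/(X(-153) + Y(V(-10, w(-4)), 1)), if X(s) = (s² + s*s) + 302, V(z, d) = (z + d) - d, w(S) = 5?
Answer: 1/47110 ≈ 2.1227e-5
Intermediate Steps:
V(z, d) = z (V(z, d) = (d + z) - d = z)
X(s) = 302 + 2*s² (X(s) = (s² + s²) + 302 = 2*s² + 302 = 302 + 2*s²)
1/(X(-153) + Y(V(-10, w(-4)), 1)) = 1/((302 + 2*(-153)²) - 10) = 1/((302 + 2*23409) - 10) = 1/((302 + 46818) - 10) = 1/(47120 - 10) = 1/47110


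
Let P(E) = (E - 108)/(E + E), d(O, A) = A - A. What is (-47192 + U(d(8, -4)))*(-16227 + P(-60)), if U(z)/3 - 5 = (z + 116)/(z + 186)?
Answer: 118643939912/155 ≈ 7.6545e+8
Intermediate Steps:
d(O, A) = 0
U(z) = 15 + 3*(116 + z)/(186 + z) (U(z) = 15 + 3*((z + 116)/(z + 186)) = 15 + 3*((116 + z)/(186 + z)) = 15 + 3*(116 + z)/(186 + z))
P(E) = (-108 + E)/(2*E) (P(E) = (-108 + E)/((2*E)) = (-108 + E)*(1/(2*E)) = (-108 + E)/(2*E))
(-47192 + U(d(8, -4)))*(-16227 + P(-60)) = (-47192 + 6*(523 + 3*0)/(186 + 0))*(-16227 + (½)*(-108 - 60)/(-60)) = (-47192 + 6*(523 + 0)/186)*(-16227 + (½)*(-1/60)*(-168)) = (-47192 + 6*(1/186)*523)*(-16227 + 7/5) = (-47192 + 523/31)*(-81128/5) = -1462429/31*(-81128/5) = 118643939912/155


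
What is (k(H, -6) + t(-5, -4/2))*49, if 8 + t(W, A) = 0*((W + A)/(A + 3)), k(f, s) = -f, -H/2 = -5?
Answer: -882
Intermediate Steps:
H = 10 (H = -2*(-5) = 10)
t(W, A) = -8 (t(W, A) = -8 + 0*((W + A)/(A + 3)) = -8 + 0*((A + W)/(3 + A)) = -8 + 0 = -8)
(k(H, -6) + t(-5, -4/2))*49 = (-1*10 - 8)*49 = (-10 - 8)*49 = -18*49 = -882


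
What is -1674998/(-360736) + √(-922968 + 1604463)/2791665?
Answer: 837499/180368 + √681495/2791665 ≈ 4.6436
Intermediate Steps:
-1674998/(-360736) + √(-922968 + 1604463)/2791665 = -1674998*(-1/360736) + √681495*(1/2791665) = 837499/180368 + √681495/2791665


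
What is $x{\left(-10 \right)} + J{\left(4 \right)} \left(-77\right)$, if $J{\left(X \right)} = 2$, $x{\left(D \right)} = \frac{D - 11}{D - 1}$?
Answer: $- \frac{1673}{11} \approx -152.09$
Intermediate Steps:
$x{\left(D \right)} = \frac{-11 + D}{-1 + D}$
$x{\left(-10 \right)} + J{\left(4 \right)} \left(-77\right) = \frac{-11 - 10}{-1 - 10} + 2 \left(-77\right) = \frac{1}{-11} \left(-21\right) - 154 = \left(- \frac{1}{11}\right) \left(-21\right) - 154 = \frac{21}{11} - 154 = - \frac{1673}{11}$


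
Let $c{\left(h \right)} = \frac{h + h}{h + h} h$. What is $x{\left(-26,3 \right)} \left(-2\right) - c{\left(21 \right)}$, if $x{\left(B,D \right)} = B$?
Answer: $31$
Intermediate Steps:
$c{\left(h \right)} = h$ ($c{\left(h \right)} = \frac{2 h}{2 h} h = 2 h \frac{1}{2 h} h = 1 h = h$)
$x{\left(-26,3 \right)} \left(-2\right) - c{\left(21 \right)} = \left(-26\right) \left(-2\right) - 21 = 52 - 21 = 31$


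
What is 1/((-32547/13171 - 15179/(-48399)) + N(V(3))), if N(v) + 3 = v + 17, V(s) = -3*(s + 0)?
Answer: 637463229/1811996501 ≈ 0.35180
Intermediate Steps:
V(s) = -3*s
N(v) = 14 + v (N(v) = -3 + (v + 17) = -3 + (17 + v) = 14 + v)
1/((-32547/13171 - 15179/(-48399)) + N(V(3))) = 1/((-32547/13171 - 15179/(-48399)) + (14 - 3*3)) = 1/((-32547*1/13171 - 15179*(-1/48399)) + (14 - 9)) = 1/((-32547/13171 + 15179/48399) + 5) = 1/(-1375319644/637463229 + 5) = 1/(1811996501/637463229) = 637463229/1811996501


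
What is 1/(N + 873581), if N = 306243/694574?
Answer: 694574/606766955737 ≈ 1.1447e-6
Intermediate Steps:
N = 306243/694574 (N = 306243*(1/694574) = 306243/694574 ≈ 0.44091)
1/(N + 873581) = 1/(306243/694574 + 873581) = 1/(606766955737/694574) = 694574/606766955737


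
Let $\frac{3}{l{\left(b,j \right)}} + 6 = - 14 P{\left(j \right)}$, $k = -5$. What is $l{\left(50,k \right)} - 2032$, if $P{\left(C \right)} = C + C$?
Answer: $- \frac{272285}{134} \approx -2032.0$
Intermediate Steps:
$P{\left(C \right)} = 2 C$
$l{\left(b,j \right)} = \frac{3}{-6 - 28 j}$ ($l{\left(b,j \right)} = \frac{3}{-6 - 14 \cdot 2 j} = \frac{3}{-6 - 28 j}$)
$l{\left(50,k \right)} - 2032 = - \frac{3}{6 + 28 \left(-5\right)} - 2032 = - \frac{3}{6 - 140} - 2032 = - \frac{3}{-134} - 2032 = \left(-3\right) \left(- \frac{1}{134}\right) - 2032 = \frac{3}{134} - 2032 = - \frac{272285}{134}$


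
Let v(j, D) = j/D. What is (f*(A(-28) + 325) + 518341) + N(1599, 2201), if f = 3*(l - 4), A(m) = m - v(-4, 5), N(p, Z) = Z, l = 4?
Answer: 520542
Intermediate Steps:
A(m) = 4/5 + m (A(m) = m - (-4)/5 = m - 1*(-4/5) = m + 4/5 = 4/5 + m)
f = 0 (f = 3*(4 - 4) = 3*0 = 0)
(f*(A(-28) + 325) + 518341) + N(1599, 2201) = (0*((4/5 - 28) + 325) + 518341) + 2201 = (0*(-136/5 + 325) + 518341) + 2201 = (0*(1489/5) + 518341) + 2201 = (0 + 518341) + 2201 = 518341 + 2201 = 520542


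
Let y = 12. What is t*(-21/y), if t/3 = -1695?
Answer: 35595/4 ≈ 8898.8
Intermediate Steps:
t = -5085 (t = 3*(-1695) = -5085)
t*(-21/y) = -(-106785)/12 = -5085*(-7/4) = 35595/4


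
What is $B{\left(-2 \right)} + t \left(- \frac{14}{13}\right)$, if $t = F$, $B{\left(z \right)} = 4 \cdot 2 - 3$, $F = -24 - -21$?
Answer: $\frac{107}{13} \approx 8.2308$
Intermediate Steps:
$F = -3$ ($F = -24 + 21 = -3$)
$B{\left(z \right)} = 5$ ($B{\left(z \right)} = 8 - 3 = 5$)
$t = -3$
$B{\left(-2 \right)} + t \left(- \frac{14}{13}\right) = 5 - 3 \left(- \frac{14}{13}\right) = 5 - 3 \left(\left(-14\right) \frac{1}{13}\right) = 5 - - \frac{42}{13} = 5 + \frac{42}{13} = \frac{107}{13}$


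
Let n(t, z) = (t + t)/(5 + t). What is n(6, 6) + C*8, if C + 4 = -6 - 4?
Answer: -1220/11 ≈ -110.91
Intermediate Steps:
n(t, z) = 2*t/(5 + t) (n(t, z) = (2*t)/(5 + t) = 2*t/(5 + t))
C = -14 (C = -4 + (-6 - 4) = -4 - 10 = -14)
n(6, 6) + C*8 = 2*6/(5 + 6) - 14*8 = 2*6/11 - 112 = 2*6*(1/11) - 112 = 12/11 - 112 = -1220/11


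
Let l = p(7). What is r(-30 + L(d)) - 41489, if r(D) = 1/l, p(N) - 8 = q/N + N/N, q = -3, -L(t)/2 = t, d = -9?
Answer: -2489333/60 ≈ -41489.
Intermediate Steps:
L(t) = -2*t
p(N) = 9 - 3/N (p(N) = 8 + (-3/N + N/N) = 8 + (-3/N + 1) = 8 + (1 - 3/N) = 9 - 3/N)
l = 60/7 (l = 9 - 3/7 = 60/7 ≈ 8.5714)
r(D) = 7/60 (r(D) = 1/(60/7) = 7/60)
r(-30 + L(d)) - 41489 = 7/60 - 41489 = -2489333/60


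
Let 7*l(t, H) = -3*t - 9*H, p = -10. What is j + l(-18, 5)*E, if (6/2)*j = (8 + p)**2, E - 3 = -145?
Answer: -3806/21 ≈ -181.24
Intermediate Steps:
E = -142 (E = 3 - 145 = -142)
l(t, H) = -9*H/7 - 3*t/7 (l(t, H) = (-3*t - 9*H)/7 = (-9*H - 3*t)/7 = -9*H/7 - 3*t/7)
j = 4/3 (j = (8 - 10)**2/3 = (1/3)*(-2)**2 = (1/3)*4 = 4/3 ≈ 1.3333)
j + l(-18, 5)*E = 4/3 + (-9/7*5 - 3/7*(-18))*(-142) = 4/3 + (-45/7 + 54/7)*(-142) = 4/3 + (9/7)*(-142) = 4/3 - 1278/7 = -3806/21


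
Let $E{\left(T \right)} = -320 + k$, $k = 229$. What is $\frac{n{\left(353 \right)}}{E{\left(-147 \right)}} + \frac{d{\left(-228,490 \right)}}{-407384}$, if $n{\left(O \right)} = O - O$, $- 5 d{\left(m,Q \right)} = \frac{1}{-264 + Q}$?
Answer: $\frac{1}{460343920} \approx 2.1723 \cdot 10^{-9}$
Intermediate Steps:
$d{\left(m,Q \right)} = - \frac{1}{5 \left(-264 + Q\right)}$
$n{\left(O \right)} = 0$
$E{\left(T \right)} = -91$ ($E{\left(T \right)} = -320 + 229 = -91$)
$\frac{n{\left(353 \right)}}{E{\left(-147 \right)}} + \frac{d{\left(-228,490 \right)}}{-407384} = \frac{0}{-91} + \frac{\left(-1\right) \frac{1}{-1320 + 5 \cdot 490}}{-407384} = 0 \left(- \frac{1}{91}\right) + - \frac{1}{-1320 + 2450} \left(- \frac{1}{407384}\right) = 0 + - \frac{1}{1130} \left(- \frac{1}{407384}\right) = 0 + \left(-1\right) \frac{1}{1130} \left(- \frac{1}{407384}\right) = 0 - - \frac{1}{460343920} = 0 + \frac{1}{460343920} = \frac{1}{460343920}$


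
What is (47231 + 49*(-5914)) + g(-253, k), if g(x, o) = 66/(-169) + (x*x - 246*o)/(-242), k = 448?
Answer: -9912222731/40898 ≈ -2.4236e+5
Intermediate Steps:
g(x, o) = -66/169 - x²/242 + 123*o/121 (g(x, o) = 66*(-1/169) + (x² - 246*o)*(-1/242) = -66/169 + (-x²/242 + 123*o/121) = -66/169 - x²/242 + 123*o/121)
(47231 + 49*(-5914)) + g(-253, k) = (47231 + 49*(-5914)) + (-66/169 - 1/242*(-253)² + (123/121)*448) = (47231 - 289786) + (-66/169 - 1/242*64009 + 55104/121) = -242555 + (-66/169 - 529/2 + 55104/121) = -242555 + 7791659/40898 = -9912222731/40898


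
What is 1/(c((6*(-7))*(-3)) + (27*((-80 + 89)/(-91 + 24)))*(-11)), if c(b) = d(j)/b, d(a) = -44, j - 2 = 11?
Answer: 4221/166925 ≈ 0.025287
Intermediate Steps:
j = 13 (j = 2 + 11 = 13)
c(b) = -44/b
1/(c((6*(-7))*(-3)) + (27*((-80 + 89)/(-91 + 24)))*(-11)) = 1/(-44/((6*(-7))*(-3)) + (27*((-80 + 89)/(-91 + 24)))*(-11)) = 1/(-44/((-42*(-3))) + (27*(9/(-67)))*(-11)) = 1/(-44/126 + (27*(9*(-1/67)))*(-11)) = 1/(-44*1/126 + (27*(-9/67))*(-11)) = 1/(-22/63 - 243/67*(-11)) = 1/(-22/63 + 2673/67) = 1/(166925/4221) = 4221/166925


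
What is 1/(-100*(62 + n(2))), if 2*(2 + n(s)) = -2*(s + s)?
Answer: -1/5600 ≈ -0.00017857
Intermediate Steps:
n(s) = -2 - 2*s (n(s) = -2 + (-2*(s + s))/2 = -2 + (-4*s)/2 = -2 - 2*s)
1/(-100*(62 + n(2))) = 1/(-100*(62 + (-2 - 2*2))) = 1/(-100*(62 + (-2 - 4))) = 1/(-100*(62 - 6)) = 1/(-100*56) = 1/(-5600) = -1/5600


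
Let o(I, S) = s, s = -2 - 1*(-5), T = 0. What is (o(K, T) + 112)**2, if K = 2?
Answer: 13225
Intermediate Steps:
s = 3 (s = -2 + 5 = 3)
o(I, S) = 3
(o(K, T) + 112)**2 = (3 + 112)**2 = 115**2 = 13225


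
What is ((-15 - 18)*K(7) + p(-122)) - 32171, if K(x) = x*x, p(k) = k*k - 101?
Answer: -19005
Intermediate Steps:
p(k) = -101 + k² (p(k) = k² - 101 = -101 + k²)
K(x) = x²
((-15 - 18)*K(7) + p(-122)) - 32171 = ((-15 - 18)*7² + (-101 + (-122)²)) - 32171 = (-33*49 + (-101 + 14884)) - 32171 = (-1617 + 14783) - 32171 = 13166 - 32171 = -19005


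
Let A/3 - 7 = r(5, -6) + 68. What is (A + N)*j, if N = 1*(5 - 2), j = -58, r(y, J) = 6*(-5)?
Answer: -8004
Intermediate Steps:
r(y, J) = -30
A = 135 (A = 21 + 3*(-30 + 68) = 21 + 3*38 = 21 + 114 = 135)
N = 3 (N = 1*3 = 3)
(A + N)*j = (135 + 3)*(-58) = 138*(-58) = -8004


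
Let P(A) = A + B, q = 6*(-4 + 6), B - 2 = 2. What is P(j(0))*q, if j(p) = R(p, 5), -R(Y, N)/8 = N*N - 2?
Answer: -2160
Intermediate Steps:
B = 4 (B = 2 + 2 = 4)
q = 12 (q = 6*2 = 12)
R(Y, N) = 16 - 8*N² (R(Y, N) = -8*(N*N - 2) = -8*(N² - 2) = -8*(-2 + N²) = 16 - 8*N²)
j(p) = -184 (j(p) = 16 - 8*5² = 16 - 8*25 = 16 - 200 = -184)
P(A) = 4 + A (P(A) = A + 4 = 4 + A)
P(j(0))*q = (4 - 184)*12 = -180*12 = -2160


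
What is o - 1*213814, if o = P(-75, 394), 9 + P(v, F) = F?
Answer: -213429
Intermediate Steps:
P(v, F) = -9 + F
o = 385 (o = -9 + 394 = 385)
o - 1*213814 = 385 - 1*213814 = 385 - 213814 = -213429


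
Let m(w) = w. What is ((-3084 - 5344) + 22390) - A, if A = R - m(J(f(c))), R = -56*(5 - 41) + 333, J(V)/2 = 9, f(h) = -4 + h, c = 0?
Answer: 11631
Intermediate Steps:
J(V) = 18 (J(V) = 2*9 = 18)
R = 2349 (R = -56*(-36) + 333 = 2016 + 333 = 2349)
A = 2331 (A = 2349 - 1*18 = 2349 - 18 = 2331)
((-3084 - 5344) + 22390) - A = ((-3084 - 5344) + 22390) - 1*2331 = (-8428 + 22390) - 2331 = 13962 - 2331 = 11631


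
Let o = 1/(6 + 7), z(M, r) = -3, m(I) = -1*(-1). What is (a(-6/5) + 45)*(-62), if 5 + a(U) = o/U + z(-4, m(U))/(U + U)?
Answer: -199175/78 ≈ -2553.5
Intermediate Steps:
m(I) = 1
o = 1/13 ≈ 0.076923
a(U) = -5 - 37/(26*U) (a(U) = -5 + (1/(13*U) - 3/(U + U)) = -5 + (1/(13*U) - 3*1/(2*U)) = -5 + (1/(13*U) - 3/(2*U)) = -5 - 37/(26*U))
(a(-6/5) + 45)*(-62) = ((-5 - 37/(26*((-6/5)))) + 45)*(-62) = ((-5 - 37/(26*((-6*⅕)))) + 45)*(-62) = ((-5 - 37/(26*(-6/5))) + 45)*(-62) = ((-5 - 37/26*(-⅚)) + 45)*(-62) = ((-5 + 185/156) + 45)*(-62) = (-595/156 + 45)*(-62) = (6425/156)*(-62) = -199175/78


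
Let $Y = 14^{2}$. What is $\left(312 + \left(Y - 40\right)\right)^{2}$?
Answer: $219024$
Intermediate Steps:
$Y = 196$
$\left(312 + \left(Y - 40\right)\right)^{2} = \left(312 + \left(196 - 40\right)\right)^{2} = \left(312 + 156\right)^{2} = 468^{2} = 219024$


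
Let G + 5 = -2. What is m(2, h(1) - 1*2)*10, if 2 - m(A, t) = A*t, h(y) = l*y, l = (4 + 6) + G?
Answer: 0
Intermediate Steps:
G = -7 (G = -5 - 2 = -7)
l = 3 (l = (4 + 6) - 7 = 10 - 7 = 3)
h(y) = 3*y
m(A, t) = 2 - A*t
m(2, h(1) - 1*2)*10 = (2 - 1*2*(3*1 - 1*2))*10 = (2 - 1*2*(3 - 2))*10 = (2 - 1*2*1)*10 = (2 - 2)*10 = 0*10 = 0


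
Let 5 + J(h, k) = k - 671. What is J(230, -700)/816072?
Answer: -172/102009 ≈ -0.0016861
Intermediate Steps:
J(h, k) = -676 + k (J(h, k) = -5 + (k - 671) = -5 + (-671 + k) = -676 + k)
J(230, -700)/816072 = (-676 - 700)/816072 = -1376*1/816072 = -172/102009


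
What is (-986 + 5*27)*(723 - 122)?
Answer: -511451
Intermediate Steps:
(-986 + 5*27)*(723 - 122) = (-986 + 135)*601 = -851*601 = -511451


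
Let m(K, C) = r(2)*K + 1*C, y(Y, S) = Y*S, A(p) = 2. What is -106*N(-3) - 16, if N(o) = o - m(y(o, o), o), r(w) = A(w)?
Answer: 1892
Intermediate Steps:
r(w) = 2
y(Y, S) = S*Y
m(K, C) = C + 2*K (m(K, C) = 2*K + 1*C = 2*K + C = C + 2*K)
N(o) = -2*o**2 (N(o) = o - (o + 2*(o*o)) = o - (o + 2*o**2) = o + (-o - 2*o**2) = -2*o**2)
-106*N(-3) - 16 = -(-212)*(-3)**2 - 16 = -(-212)*9 - 16 = -106*(-18) - 16 = 1908 - 16 = 1892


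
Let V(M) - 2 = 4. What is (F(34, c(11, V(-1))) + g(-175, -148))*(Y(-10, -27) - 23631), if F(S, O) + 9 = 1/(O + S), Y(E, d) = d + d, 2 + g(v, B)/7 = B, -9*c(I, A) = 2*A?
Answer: 2458005615/98 ≈ 2.5082e+7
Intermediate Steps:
V(M) = 6 (V(M) = 2 + 4 = 6)
c(I, A) = -2*A/9
g(v, B) = -14 + 7*B
Y(E, d) = 2*d
F(S, O) = -9 + 1/(O + S)
(F(34, c(11, V(-1))) + g(-175, -148))*(Y(-10, -27) - 23631) = ((1 - (-2)*6 - 9*34)/(-2/9*6 + 34) + (-14 + 7*(-148)))*(2*(-27) - 23631) = ((1 - 9*(-4/3) - 306)/(-4/3 + 34) + (-14 - 1036))*(-54 - 23631) = ((1 + 12 - 306)/(98/3) - 1050)*(-23685) = ((3/98)*(-293) - 1050)*(-23685) = (-879/98 - 1050)*(-23685) = -103779/98*(-23685) = 2458005615/98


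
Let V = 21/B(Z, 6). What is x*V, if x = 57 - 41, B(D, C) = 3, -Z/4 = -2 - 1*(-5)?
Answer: 112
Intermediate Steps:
Z = -12 (Z = -4*(-2 - 1*(-5)) = -4*(-2 + 5) = -4*3 = -12)
V = 7 (V = 21/3 = 21*(1/3) = 7)
x = 16
x*V = 16*7 = 112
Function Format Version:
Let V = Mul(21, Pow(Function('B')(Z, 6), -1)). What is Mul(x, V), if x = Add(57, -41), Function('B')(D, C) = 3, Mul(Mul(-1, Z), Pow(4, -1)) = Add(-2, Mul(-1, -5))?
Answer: 112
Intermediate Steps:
Z = -12 (Z = Mul(-4, Add(-2, Mul(-1, -5))) = Mul(-4, Add(-2, 5)) = Mul(-4, 3) = -12)
V = 7 (V = Mul(21, Pow(3, -1)) = Mul(21, Rational(1, 3)) = 7)
x = 16
Mul(x, V) = Mul(16, 7) = 112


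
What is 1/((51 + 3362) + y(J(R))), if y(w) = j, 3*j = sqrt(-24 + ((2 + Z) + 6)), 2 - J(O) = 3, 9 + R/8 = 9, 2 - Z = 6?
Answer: 30717/104837141 - 6*I*sqrt(5)/104837141 ≈ 0.000293 - 1.2797e-7*I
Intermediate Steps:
Z = -4 (Z = 2 - 1*6 = 2 - 6 = -4)
R = 0 (R = -72 + 8*9 = -72 + 72 = 0)
J(O) = -1 (J(O) = 2 - 1*3 = 2 - 3 = -1)
j = 2*I*sqrt(5)/3 (j = sqrt(-24 + ((2 - 4) + 6))/3 = sqrt(-24 + (-2 + 6))/3 = sqrt(-24 + 4)/3 = sqrt(-20)/3 = (2*I*sqrt(5))/3 = 2*I*sqrt(5)/3 ≈ 1.4907*I)
y(w) = 2*I*sqrt(5)/3
1/((51 + 3362) + y(J(R))) = 1/((51 + 3362) + 2*I*sqrt(5)/3) = 1/(3413 + 2*I*sqrt(5)/3)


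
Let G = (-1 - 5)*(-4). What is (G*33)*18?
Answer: 14256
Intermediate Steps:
G = 24 (G = -6*(-4) = 24)
(G*33)*18 = (24*33)*18 = 792*18 = 14256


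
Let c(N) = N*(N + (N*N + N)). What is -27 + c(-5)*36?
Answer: -2727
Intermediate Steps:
c(N) = N*(N² + 2*N) (c(N) = N*(N + (N² + N)) = N*(N + (N + N²)) = N*(N² + 2*N))
-27 + c(-5)*36 = -27 + ((-5)²*(2 - 5))*36 = -27 + (25*(-3))*36 = -27 - 75*36 = -27 - 2700 = -2727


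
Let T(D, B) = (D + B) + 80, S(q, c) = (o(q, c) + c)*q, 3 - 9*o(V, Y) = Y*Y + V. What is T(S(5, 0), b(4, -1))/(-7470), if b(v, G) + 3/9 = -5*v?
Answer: -527/67230 ≈ -0.0078388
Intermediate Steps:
b(v, G) = -⅓ - 5*v
o(V, Y) = ⅓ - V/9 - Y²/9 (o(V, Y) = ⅓ - (Y*Y + V)/9 = ⅓ - (Y² + V)/9 = ⅓ - (V + Y²)/9 = ⅓ + (-V/9 - Y²/9) = ⅓ - V/9 - Y²/9)
S(q, c) = q*(⅓ + c - q/9 - c²/9) (S(q, c) = ((⅓ - q/9 - c²/9) + c)*q = (⅓ + c - q/9 - c²/9)*q = q*(⅓ + c - q/9 - c²/9))
T(D, B) = 80 + B + D (T(D, B) = (B + D) + 80 = 80 + B + D)
T(S(5, 0), b(4, -1))/(-7470) = (80 + (-⅓ - 5*4) + (⅑)*5*(3 - 1*5 - 1*0² + 9*0))/(-7470) = (80 + (-⅓ - 20) + (⅑)*5*(3 - 5 - 1*0 + 0))*(-1/7470) = (80 - 61/3 + (⅑)*5*(3 - 5 + 0 + 0))*(-1/7470) = (80 - 61/3 + (⅑)*5*(-2))*(-1/7470) = (80 - 61/3 - 10/9)*(-1/7470) = (527/9)*(-1/7470) = -527/67230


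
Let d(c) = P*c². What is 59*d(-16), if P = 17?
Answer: 256768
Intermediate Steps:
d(c) = 17*c²
59*d(-16) = 59*(17*(-16)²) = 59*(17*256) = 59*4352 = 256768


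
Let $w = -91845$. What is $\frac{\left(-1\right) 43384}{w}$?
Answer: $\frac{43384}{91845} \approx 0.47236$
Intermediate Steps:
$\frac{\left(-1\right) 43384}{w} = \frac{\left(-1\right) 43384}{-91845} = \left(-43384\right) \left(- \frac{1}{91845}\right) = \frac{43384}{91845}$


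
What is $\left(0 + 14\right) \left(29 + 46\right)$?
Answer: $1050$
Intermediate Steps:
$\left(0 + 14\right) \left(29 + 46\right) = 14 \cdot 75 = 1050$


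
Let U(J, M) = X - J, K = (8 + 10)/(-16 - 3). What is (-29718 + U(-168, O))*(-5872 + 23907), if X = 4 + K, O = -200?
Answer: -10124704720/19 ≈ -5.3288e+8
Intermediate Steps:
K = -18/19 (K = 18/(-19) = 18*(-1/19) = -18/19 ≈ -0.94737)
X = 58/19 (X = 4 - 18/19 = 58/19 ≈ 3.0526)
U(J, M) = 58/19 - J
(-29718 + U(-168, O))*(-5872 + 23907) = (-29718 + (58/19 - 1*(-168)))*(-5872 + 23907) = (-29718 + (58/19 + 168))*18035 = (-29718 + 3250/19)*18035 = -561392/19*18035 = -10124704720/19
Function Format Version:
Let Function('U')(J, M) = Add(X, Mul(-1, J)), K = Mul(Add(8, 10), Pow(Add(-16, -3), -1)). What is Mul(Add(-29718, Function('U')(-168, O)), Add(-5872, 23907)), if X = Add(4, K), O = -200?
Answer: Rational(-10124704720, 19) ≈ -5.3288e+8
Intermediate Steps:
K = Rational(-18, 19) (K = Mul(18, Pow(-19, -1)) = Mul(18, Rational(-1, 19)) = Rational(-18, 19) ≈ -0.94737)
X = Rational(58, 19) (X = Add(4, Rational(-18, 19)) = Rational(58, 19) ≈ 3.0526)
Function('U')(J, M) = Add(Rational(58, 19), Mul(-1, J))
Mul(Add(-29718, Function('U')(-168, O)), Add(-5872, 23907)) = Mul(Add(-29718, Add(Rational(58, 19), Mul(-1, -168))), Add(-5872, 23907)) = Mul(Add(-29718, Add(Rational(58, 19), 168)), 18035) = Mul(Add(-29718, Rational(3250, 19)), 18035) = Mul(Rational(-561392, 19), 18035) = Rational(-10124704720, 19)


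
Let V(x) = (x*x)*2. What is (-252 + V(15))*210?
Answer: 41580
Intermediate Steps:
V(x) = 2*x² (V(x) = x²*2 = 2*x²)
(-252 + V(15))*210 = (-252 + 2*15²)*210 = (-252 + 2*225)*210 = (-252 + 450)*210 = 198*210 = 41580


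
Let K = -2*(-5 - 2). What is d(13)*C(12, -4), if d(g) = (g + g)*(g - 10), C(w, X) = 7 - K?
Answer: -546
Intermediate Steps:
K = 14 (K = -2*(-7) = 14)
C(w, X) = -7 (C(w, X) = 7 - 1*14 = 7 - 14 = -7)
d(g) = 2*g*(-10 + g) (d(g) = (2*g)*(-10 + g) = 2*g*(-10 + g))
d(13)*C(12, -4) = (2*13*(-10 + 13))*(-7) = (2*13*3)*(-7) = 78*(-7) = -546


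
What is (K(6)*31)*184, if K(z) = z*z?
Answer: 205344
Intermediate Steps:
K(z) = z²
(K(6)*31)*184 = (6²*31)*184 = (36*31)*184 = 1116*184 = 205344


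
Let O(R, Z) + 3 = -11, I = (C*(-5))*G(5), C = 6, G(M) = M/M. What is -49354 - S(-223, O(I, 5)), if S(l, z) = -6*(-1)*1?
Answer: -49360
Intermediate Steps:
G(M) = 1
I = -30 (I = (6*(-5))*1 = -30*1 = -30)
O(R, Z) = -14 (O(R, Z) = -3 - 11 = -14)
S(l, z) = 6 (S(l, z) = 6*1 = 6)
-49354 - S(-223, O(I, 5)) = -49354 - 1*6 = -49354 - 6 = -49360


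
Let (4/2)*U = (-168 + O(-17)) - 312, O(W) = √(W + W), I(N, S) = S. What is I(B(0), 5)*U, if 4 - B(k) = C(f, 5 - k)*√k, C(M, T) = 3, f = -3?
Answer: -1200 + 5*I*√34/2 ≈ -1200.0 + 14.577*I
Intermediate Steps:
B(k) = 4 - 3*√k
O(W) = √2*√W (O(W) = √(2*W) = √2*√W)
U = -240 + I*√34/2 (U = ((-168 + √2*√(-17)) - 312)/2 = ((-168 + √2*(I*√17)) - 312)/2 = ((-168 + I*√34) - 312)/2 = (-480 + I*√34)/2 = -240 + I*√34/2 ≈ -240.0 + 2.9155*I)
I(B(0), 5)*U = 5*(-240 + I*√34/2) = -1200 + 5*I*√34/2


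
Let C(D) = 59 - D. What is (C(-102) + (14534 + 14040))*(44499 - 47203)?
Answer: -77699440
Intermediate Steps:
(C(-102) + (14534 + 14040))*(44499 - 47203) = ((59 - 1*(-102)) + (14534 + 14040))*(44499 - 47203) = ((59 + 102) + 28574)*(-2704) = (161 + 28574)*(-2704) = 28735*(-2704) = -77699440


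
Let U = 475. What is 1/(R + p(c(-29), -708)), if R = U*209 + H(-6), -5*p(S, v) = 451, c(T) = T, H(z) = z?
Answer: 5/495894 ≈ 1.0083e-5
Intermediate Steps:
p(S, v) = -451/5 (p(S, v) = -⅕*451 = -451/5)
R = 99269 (R = 475*209 - 6 = 99275 - 6 = 99269)
1/(R + p(c(-29), -708)) = 1/(99269 - 451/5) = 1/(495894/5) = 5/495894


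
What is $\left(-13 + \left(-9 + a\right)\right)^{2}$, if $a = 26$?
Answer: $16$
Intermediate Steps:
$\left(-13 + \left(-9 + a\right)\right)^{2} = \left(-13 + \left(-9 + 26\right)\right)^{2} = \left(-13 + 17\right)^{2} = 4^{2} = 16$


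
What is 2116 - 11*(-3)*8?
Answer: 2380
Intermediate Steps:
2116 - 11*(-3)*8 = 2116 + 33*8 = 2116 + 264 = 2380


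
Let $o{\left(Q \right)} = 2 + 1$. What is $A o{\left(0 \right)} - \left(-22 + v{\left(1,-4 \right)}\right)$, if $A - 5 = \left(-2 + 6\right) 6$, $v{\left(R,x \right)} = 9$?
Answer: $100$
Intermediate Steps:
$A = 29$ ($A = 5 + \left(-2 + 6\right) 6 = 5 + 4 \cdot 6 = 5 + 24 = 29$)
$o{\left(Q \right)} = 3$
$A o{\left(0 \right)} - \left(-22 + v{\left(1,-4 \right)}\right) = 29 \cdot 3 - -13 = 87 + \left(22 - 9\right) = 87 + 13 = 100$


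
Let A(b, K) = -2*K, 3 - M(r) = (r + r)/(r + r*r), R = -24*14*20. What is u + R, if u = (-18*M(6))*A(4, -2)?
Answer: -48408/7 ≈ -6915.4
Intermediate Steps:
R = -6720 (R = -336*20 = -6720)
M(r) = 3 - 2*r/(r + r²) (M(r) = 3 - (r + r)/(r + r*r) = 3 - 2*r/(r + r²))
u = -1368/7 (u = (-18*(1 + 3*6)/(1 + 6))*(-2*(-2)) = -18*(1 + 18)/7*4 = -18*19/7*4 = -342/7*4 = -1368/7 ≈ -195.43)
u + R = -1368/7 - 6720 = -48408/7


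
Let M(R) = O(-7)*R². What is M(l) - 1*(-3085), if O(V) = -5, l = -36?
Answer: -3395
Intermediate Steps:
M(R) = -5*R²
M(l) - 1*(-3085) = -5*(-36)² - 1*(-3085) = -5*1296 + 3085 = -6480 + 3085 = -3395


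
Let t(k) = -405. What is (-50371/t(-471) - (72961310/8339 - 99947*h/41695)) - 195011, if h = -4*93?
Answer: -138150113006/675459 ≈ -2.0453e+5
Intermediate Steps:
h = -372
(-50371/t(-471) - (72961310/8339 - 99947*h/41695)) - 195011 = (-50371/(-405) - 199894/((-83390/(-25*146 - 372)))) - 195011 = (-50371*(-1/405) - 199894/((-83390/(-3650 - 372)))) - 195011 = (50371/405 - 199894/((-83390/(-4022)))) - 195011 = (50371/405 - 199894/((-83390*(-1/4022)))) - 195011 = (50371/405 - 199894/41695/2011) - 195011 = (50371/405 - 199894*2011/41695) - 195011 = (50371/405 - 401986834/41695) - 195011 = -6428177957/675459 - 195011 = -138150113006/675459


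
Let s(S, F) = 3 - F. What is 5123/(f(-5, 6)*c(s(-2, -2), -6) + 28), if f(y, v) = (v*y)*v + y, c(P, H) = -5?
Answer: 5123/953 ≈ 5.3757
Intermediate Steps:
f(y, v) = y + y*v**2 (f(y, v) = y*v**2 + y = y + y*v**2)
5123/(f(-5, 6)*c(s(-2, -2), -6) + 28) = 5123/(-5*(1 + 6**2)*(-5) + 28) = 5123/(-5*(1 + 36)*(-5) + 28) = 5123/(-5*37*(-5) + 28) = 5123/(-185*(-5) + 28) = 5123/(925 + 28) = 5123/953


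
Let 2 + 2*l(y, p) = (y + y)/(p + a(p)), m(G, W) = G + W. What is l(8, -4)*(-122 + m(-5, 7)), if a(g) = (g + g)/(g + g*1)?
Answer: 440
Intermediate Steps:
a(g) = 1 (a(g) = (2*g)/(g + g) = (2*g)/((2*g)) = (2*g)*(1/(2*g)) = 1)
l(y, p) = -1 + y/(1 + p) (l(y, p) = -1 + ((y + y)/(p + 1))/2 = -1 + ((2*y)/(1 + p))/2 = -1 + (2*y/(1 + p))/2 = -1 + y/(1 + p))
l(8, -4)*(-122 + m(-5, 7)) = ((-1 + 8 - 1*(-4))/(1 - 4))*(-122 + (-5 + 7)) = ((-1 + 8 + 4)/(-3))*(-122 + 2) = -⅓*11*(-120) = -11/3*(-120) = 440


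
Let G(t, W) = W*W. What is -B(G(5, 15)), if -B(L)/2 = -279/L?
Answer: -62/25 ≈ -2.4800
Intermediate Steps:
G(t, W) = W**2
B(L) = 558/L (B(L) = -(-558)/L = 558/L)
-B(G(5, 15)) = -558/(15**2) = -558/225 = -1*62/25 = -62/25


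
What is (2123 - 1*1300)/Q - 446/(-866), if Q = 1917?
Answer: 783850/830061 ≈ 0.94433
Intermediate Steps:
(2123 - 1*1300)/Q - 446/(-866) = (2123 - 1*1300)/1917 - 446/(-866) = (2123 - 1300)*(1/1917) - 446*(-1/866) = 823*(1/1917) + 223/433 = 823/1917 + 223/433 = 783850/830061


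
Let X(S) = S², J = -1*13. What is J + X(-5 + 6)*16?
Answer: 3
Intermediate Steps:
J = -13
J + X(-5 + 6)*16 = -13 + (-5 + 6)²*16 = -13 + 1²*16 = -13 + 1*16 = -13 + 16 = 3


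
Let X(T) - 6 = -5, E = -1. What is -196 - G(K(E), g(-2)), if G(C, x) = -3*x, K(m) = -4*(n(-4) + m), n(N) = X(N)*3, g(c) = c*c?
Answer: -184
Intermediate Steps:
X(T) = 1 (X(T) = 6 - 5 = 1)
g(c) = c²
n(N) = 3 (n(N) = 1*3 = 3)
K(m) = -12 - 4*m (K(m) = -4*(3 + m) = -12 - 4*m)
-196 - G(K(E), g(-2)) = -196 - (-3)*(-2)² = -196 - (-3)*4 = -196 - 1*(-12) = -196 + 12 = -184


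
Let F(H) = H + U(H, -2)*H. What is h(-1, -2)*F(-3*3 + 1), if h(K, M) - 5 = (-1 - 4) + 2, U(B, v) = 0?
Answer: -16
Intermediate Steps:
h(K, M) = 2 (h(K, M) = 5 + ((-1 - 4) + 2) = 5 + (-5 + 2) = 5 - 3 = 2)
F(H) = H (F(H) = H + 0*H = H + 0 = H)
h(-1, -2)*F(-3*3 + 1) = 2*(-3*3 + 1) = 2*(-9 + 1) = 2*(-8) = -16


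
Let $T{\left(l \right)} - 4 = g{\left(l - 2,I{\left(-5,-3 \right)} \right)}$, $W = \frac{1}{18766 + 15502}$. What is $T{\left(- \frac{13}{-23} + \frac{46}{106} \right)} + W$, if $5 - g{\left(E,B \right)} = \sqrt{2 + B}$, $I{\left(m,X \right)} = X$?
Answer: $\frac{308413}{34268} - i \approx 9.0 - 1.0 i$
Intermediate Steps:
$W = \frac{1}{34268} \approx 2.9182 \cdot 10^{-5}$
$g{\left(E,B \right)} = 5 - \sqrt{2 + B}$
$T{\left(l \right)} = 9 - i$ ($T{\left(l \right)} = 4 + \left(5 - \sqrt{2 - 3}\right) = 4 + \left(5 - \sqrt{-1}\right) = 4 + \left(5 - i\right) = 9 - i$)
$T{\left(- \frac{13}{-23} + \frac{46}{106} \right)} + W = \left(9 - i\right) + \frac{1}{34268} = \frac{308413}{34268} - i$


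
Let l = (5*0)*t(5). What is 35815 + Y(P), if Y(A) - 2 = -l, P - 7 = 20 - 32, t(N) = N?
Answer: 35817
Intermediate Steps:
P = -5 (P = 7 + (20 - 32) = 7 - 12 = -5)
l = 0 (l = (5*0)*5 = 0*5 = 0)
Y(A) = 2 (Y(A) = 2 - 1*0 = 2 + 0 = 2)
35815 + Y(P) = 35815 + 2 = 35817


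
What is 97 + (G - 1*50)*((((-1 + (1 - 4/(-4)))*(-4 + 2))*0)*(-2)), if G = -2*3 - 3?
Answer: 97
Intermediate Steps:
G = -9 (G = -6 - 3 = -9)
97 + (G - 1*50)*((((-1 + (1 - 4/(-4)))*(-4 + 2))*0)*(-2)) = 97 + (-9 - 1*50)*((((-1 + (1 - 4/(-4)))*(-4 + 2))*0)*(-2)) = 97 + (-9 - 50)*((((-1 + (1 - 4*(-¼)))*(-2))*0)*(-2)) = 97 - 59*((-1 + (1 + 1))*(-2))*0*(-2) = 97 - 59*((-1 + 2)*(-2))*0*(-2) = 97 - 59*(1*(-2))*0*(-2) = 97 - 59*(-2*0)*(-2) = 97 - 0*(-2) = 97 - 59*0 = 97 + 0 = 97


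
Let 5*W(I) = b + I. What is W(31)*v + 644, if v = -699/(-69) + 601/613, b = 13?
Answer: 52291468/70495 ≈ 741.78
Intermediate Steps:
W(I) = 13/5 + I/5 (W(I) = (13 + I)/5 = 13/5 + I/5)
v = 156652/14099 (v = -699*(-1/69) + 601*(1/613) = 233/23 + 601/613 = 156652/14099 ≈ 11.111)
W(31)*v + 644 = (13/5 + (1/5)*31)*(156652/14099) + 644 = (13/5 + 31/5)*(156652/14099) + 644 = (44/5)*(156652/14099) + 644 = 6892688/70495 + 644 = 52291468/70495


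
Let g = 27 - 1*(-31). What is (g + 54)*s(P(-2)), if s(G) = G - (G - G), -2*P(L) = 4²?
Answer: -896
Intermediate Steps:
g = 58 (g = 27 + 31 = 58)
P(L) = -8 (P(L) = -½*4² = -½*16 = -8)
s(G) = G (s(G) = G - 1*0 = G + 0 = G)
(g + 54)*s(P(-2)) = (58 + 54)*(-8) = 112*(-8) = -896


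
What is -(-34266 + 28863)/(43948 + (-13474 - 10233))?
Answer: 1801/6747 ≈ 0.26693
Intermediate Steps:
-(-34266 + 28863)/(43948 + (-13474 - 10233)) = -(-5403)/(43948 - 23707) = -(-5403)/20241 = -1*(-1801/6747) = 1801/6747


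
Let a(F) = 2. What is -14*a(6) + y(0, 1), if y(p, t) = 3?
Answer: -25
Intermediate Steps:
-14*a(6) + y(0, 1) = -14*2 + 3 = -28 + 3 = -25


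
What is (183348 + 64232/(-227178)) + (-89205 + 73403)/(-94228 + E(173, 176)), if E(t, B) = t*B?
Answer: 31626242363549/172493010 ≈ 1.8335e+5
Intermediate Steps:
E(t, B) = B*t
(183348 + 64232/(-227178)) + (-89205 + 73403)/(-94228 + E(173, 176)) = (183348 + 64232/(-227178)) + (-89205 + 73403)/(-94228 + 176*173) = (183348 + 64232*(-1/227178)) - 15802/(-94228 + 30448) = (183348 - 4588/16227) - 15802/(-63780) = 2975183408/16227 - 15802*(-1/63780) = 2975183408/16227 + 7901/31890 = 31626242363549/172493010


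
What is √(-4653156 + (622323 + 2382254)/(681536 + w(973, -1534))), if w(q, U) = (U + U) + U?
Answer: I*√2132258498060036618/676934 ≈ 2157.1*I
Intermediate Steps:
w(q, U) = 3*U (w(q, U) = 2*U + U = 3*U)
√(-4653156 + (622323 + 2382254)/(681536 + w(973, -1534))) = √(-4653156 + (622323 + 2382254)/(681536 + 3*(-1534))) = √(-4653156 + 3004577/(681536 - 4602)) = √(-4653156 + 3004577/676934) = √(-3149876499127/676934) = I*√2132258498060036618/676934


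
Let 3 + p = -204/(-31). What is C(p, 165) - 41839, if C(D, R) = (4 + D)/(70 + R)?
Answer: -1297008/31 ≈ -41839.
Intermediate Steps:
p = 111/31 (p = -3 - 204/(-31) = -3 - 204*(-1/31) = -3 + 204/31 = 111/31 ≈ 3.5806)
C(D, R) = (4 + D)/(70 + R)
C(p, 165) - 41839 = (4 + 111/31)/(70 + 165) - 41839 = (235/31)/235 - 41839 = (1/235)*(235/31) - 41839 = 1/31 - 41839 = -1297008/31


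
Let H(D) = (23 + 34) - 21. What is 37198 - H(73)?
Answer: 37162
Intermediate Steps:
H(D) = 36 (H(D) = 57 - 21 = 36)
37198 - H(73) = 37198 - 1*36 = 37198 - 36 = 37162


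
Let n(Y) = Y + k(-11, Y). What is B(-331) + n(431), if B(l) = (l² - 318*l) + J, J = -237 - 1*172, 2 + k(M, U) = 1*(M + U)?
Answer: 215259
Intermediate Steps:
k(M, U) = -2 + M + U (k(M, U) = -2 + 1*(M + U) = -2 + (M + U) = -2 + M + U)
J = -409 (J = -237 - 172 = -409)
B(l) = -409 + l² - 318*l (B(l) = (l² - 318*l) - 409 = -409 + l² - 318*l)
n(Y) = -13 + 2*Y (n(Y) = Y + (-2 - 11 + Y) = Y + (-13 + Y) = -13 + 2*Y)
B(-331) + n(431) = (-409 + (-331)² - 318*(-331)) + (-13 + 2*431) = (-409 + 109561 + 105258) + (-13 + 862) = 214410 + 849 = 215259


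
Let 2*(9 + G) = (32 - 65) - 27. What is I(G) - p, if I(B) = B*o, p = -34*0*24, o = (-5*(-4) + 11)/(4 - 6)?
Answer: 1209/2 ≈ 604.50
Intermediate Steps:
o = -31/2 (o = (20 + 11)/(-2) = 31*(-½) = -31/2 ≈ -15.500)
G = -39 (G = -9 + ((32 - 65) - 27)/2 = -9 + (-33 - 27)/2 = -9 + (½)*(-60) = -9 - 30 = -39)
p = 0 (p = 0*24 = 0)
I(B) = -31*B/2 (I(B) = B*(-31/2) = -31*B/2)
I(G) - p = -31/2*(-39) - 1*0 = 1209/2 + 0 = 1209/2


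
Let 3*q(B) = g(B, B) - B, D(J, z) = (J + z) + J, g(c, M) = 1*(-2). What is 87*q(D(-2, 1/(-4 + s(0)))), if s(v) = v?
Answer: 261/4 ≈ 65.250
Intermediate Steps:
g(c, M) = -2
D(J, z) = z + 2*J
q(B) = -⅔ - B/3 (q(B) = (-2 - B)/3 = -⅔ - B/3)
87*q(D(-2, 1/(-4 + s(0)))) = 87*(-⅔ - (1/(-4 + 0) + 2*(-2))/3) = 87*(-⅔ - (1/(-4) - 4)/3) = 87*(-⅔ - (-¼ - 4)/3) = 87*(-⅔ - ⅓*(-17/4)) = 87*(-⅔ + 17/12) = 87*(¾) = 261/4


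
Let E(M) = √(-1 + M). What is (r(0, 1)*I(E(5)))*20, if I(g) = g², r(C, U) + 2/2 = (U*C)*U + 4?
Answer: 240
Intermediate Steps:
r(C, U) = 3 + C*U² (r(C, U) = -1 + ((U*C)*U + 4) = -1 + ((C*U)*U + 4) = -1 + (C*U² + 4) = -1 + (4 + C*U²) = 3 + C*U²)
(r(0, 1)*I(E(5)))*20 = ((3 + 0*1²)*(√(-1 + 5))²)*20 = ((3 + 0*1)*(√4)²)*20 = ((3 + 0)*2²)*20 = (3*4)*20 = 12*20 = 240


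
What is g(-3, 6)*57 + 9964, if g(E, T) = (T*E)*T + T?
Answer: 4150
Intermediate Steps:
g(E, T) = T + E*T² (g(E, T) = (E*T)*T + T = E*T² + T = T + E*T²)
g(-3, 6)*57 + 9964 = (6*(1 - 3*6))*57 + 9964 = (6*(1 - 18))*57 + 9964 = (6*(-17))*57 + 9964 = -102*57 + 9964 = -5814 + 9964 = 4150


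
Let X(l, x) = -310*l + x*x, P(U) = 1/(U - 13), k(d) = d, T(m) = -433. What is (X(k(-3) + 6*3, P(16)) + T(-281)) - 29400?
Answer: -310346/9 ≈ -34483.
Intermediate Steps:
P(U) = 1/(-13 + U)
X(l, x) = x**2 - 310*l (X(l, x) = -310*l + x**2 = x**2 - 310*l)
(X(k(-3) + 6*3, P(16)) + T(-281)) - 29400 = (((1/(-13 + 16))**2 - 310*(-3 + 6*3)) - 433) - 29400 = (((1/3)**2 - 310*(-3 + 18)) - 433) - 29400 = (((1/3)**2 - 310*15) - 433) - 29400 = ((1/9 - 4650) - 433) - 29400 = (-41849/9 - 433) - 29400 = -45746/9 - 29400 = -310346/9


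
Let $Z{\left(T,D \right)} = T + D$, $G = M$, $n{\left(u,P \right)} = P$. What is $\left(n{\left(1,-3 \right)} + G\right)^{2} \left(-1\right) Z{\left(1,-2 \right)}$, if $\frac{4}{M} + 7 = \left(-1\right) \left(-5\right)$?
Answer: $25$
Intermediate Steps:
$M = -2$ ($M = \frac{4}{-7 - -5} = \frac{4}{-7 + 5} = \frac{4}{-2} = 4 \left(- \frac{1}{2}\right) = -2$)
$G = -2$
$Z{\left(T,D \right)} = D + T$
$\left(n{\left(1,-3 \right)} + G\right)^{2} \left(-1\right) Z{\left(1,-2 \right)} = \left(-3 - 2\right)^{2} \left(-1\right) \left(-2 + 1\right) = \left(-5\right)^{2} \left(-1\right) \left(-1\right) = 25 \left(-1\right) \left(-1\right) = \left(-25\right) \left(-1\right) = 25$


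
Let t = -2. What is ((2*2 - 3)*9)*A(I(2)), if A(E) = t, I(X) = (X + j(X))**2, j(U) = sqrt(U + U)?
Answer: -18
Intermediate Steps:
j(U) = sqrt(2)*sqrt(U) (j(U) = sqrt(2*U) = sqrt(2)*sqrt(U))
I(X) = (X + sqrt(2)*sqrt(X))**2
A(E) = -2
((2*2 - 3)*9)*A(I(2)) = ((2*2 - 3)*9)*(-2) = ((4 - 3)*9)*(-2) = (1*9)*(-2) = 9*(-2) = -18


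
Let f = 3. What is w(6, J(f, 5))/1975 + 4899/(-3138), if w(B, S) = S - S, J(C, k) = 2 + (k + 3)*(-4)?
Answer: -1633/1046 ≈ -1.5612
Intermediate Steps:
J(C, k) = -10 - 4*k (J(C, k) = 2 + (3 + k)*(-4) = 2 + (-12 - 4*k) = -10 - 4*k)
w(B, S) = 0
w(6, J(f, 5))/1975 + 4899/(-3138) = 0/1975 + 4899/(-3138) = 0*(1/1975) + 4899*(-1/3138) = 0 - 1633/1046 = -1633/1046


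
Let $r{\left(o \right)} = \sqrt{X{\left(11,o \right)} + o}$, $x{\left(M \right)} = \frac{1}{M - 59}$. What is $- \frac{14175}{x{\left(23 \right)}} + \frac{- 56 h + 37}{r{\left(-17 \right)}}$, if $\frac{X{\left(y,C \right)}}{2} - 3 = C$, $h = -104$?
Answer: $510300 - \frac{5861 i \sqrt{5}}{15} \approx 5.103 \cdot 10^{5} - 873.71 i$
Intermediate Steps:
$X{\left(y,C \right)} = 6 + 2 C$
$x{\left(M \right)} = \frac{1}{-59 + M}$
$r{\left(o \right)} = \sqrt{6 + 3 o}$ ($r{\left(o \right)} = \sqrt{\left(6 + 2 o\right) + o} = \sqrt{6 + 3 o}$)
$- \frac{14175}{x{\left(23 \right)}} + \frac{- 56 h + 37}{r{\left(-17 \right)}} = - \frac{14175}{\frac{1}{-59 + 23}} + \frac{\left(-56\right) \left(-104\right) + 37}{\sqrt{6 + 3 \left(-17\right)}} = - \frac{14175}{\frac{1}{-36}} + \frac{5824 + 37}{\sqrt{6 - 51}} = - \frac{14175}{- \frac{1}{36}} + \frac{5861}{\sqrt{-45}} = \left(-14175\right) \left(-36\right) + \frac{5861}{3 i \sqrt{5}} = 510300 + 5861 \left(- \frac{i \sqrt{5}}{15}\right) = 510300 - \frac{5861 i \sqrt{5}}{15}$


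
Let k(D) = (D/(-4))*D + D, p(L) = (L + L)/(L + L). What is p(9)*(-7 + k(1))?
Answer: -25/4 ≈ -6.2500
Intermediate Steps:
p(L) = 1 (p(L) = (2*L)/((2*L)) = (2*L)*(1/(2*L)) = 1)
k(D) = D - D**2/4 (k(D) = (D*(-1/4))*D + D = (-D/4)*D + D = -D**2/4 + D = D - D**2/4)
p(9)*(-7 + k(1)) = 1*(-7 + (1/4)*1*(4 - 1*1)) = 1*(-7 + (1/4)*1*(4 - 1)) = 1*(-7 + (1/4)*1*3) = 1*(-7 + 3/4) = 1*(-25/4) = -25/4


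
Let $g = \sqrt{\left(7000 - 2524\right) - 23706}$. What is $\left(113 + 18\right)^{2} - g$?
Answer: $17161 - i \sqrt{19230} \approx 17161.0 - 138.67 i$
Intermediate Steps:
$g = i \sqrt{19230}$ ($g = \sqrt{\left(7000 - 2524\right) - 23706} = \sqrt{4476 - 23706} = \sqrt{-19230} = i \sqrt{19230} \approx 138.67 i$)
$\left(113 + 18\right)^{2} - g = \left(113 + 18\right)^{2} - i \sqrt{19230} = 131^{2} - i \sqrt{19230} = 17161 - i \sqrt{19230}$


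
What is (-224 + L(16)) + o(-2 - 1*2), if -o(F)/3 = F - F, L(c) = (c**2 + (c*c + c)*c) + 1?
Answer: 4385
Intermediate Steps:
L(c) = 1 + c**2 + c*(c + c**2) (L(c) = (c**2 + (c**2 + c)*c) + 1 = (c**2 + (c + c**2)*c) + 1 = (c**2 + c*(c + c**2)) + 1 = 1 + c**2 + c*(c + c**2))
o(F) = 0 (o(F) = -3*(F - F) = -3*0 = 0)
(-224 + L(16)) + o(-2 - 1*2) = (-224 + (1 + 16**3 + 2*16**2)) + 0 = (-224 + (1 + 4096 + 2*256)) + 0 = (-224 + (1 + 4096 + 512)) + 0 = (-224 + 4609) + 0 = 4385 + 0 = 4385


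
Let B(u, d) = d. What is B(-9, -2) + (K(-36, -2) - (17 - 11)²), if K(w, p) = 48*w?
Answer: -1766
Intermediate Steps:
B(-9, -2) + (K(-36, -2) - (17 - 11)²) = -2 + (48*(-36) - (17 - 11)²) = -2 + (-1728 - 1*6²) = -2 + (-1728 - 1*36) = -2 + (-1728 - 36) = -2 - 1764 = -1766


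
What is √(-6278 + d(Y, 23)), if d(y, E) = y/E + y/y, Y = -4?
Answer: 25*I*√5313/23 ≈ 79.229*I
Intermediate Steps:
d(y, E) = 1 + y/E (d(y, E) = y/E + 1 = 1 + y/E)
√(-6278 + d(Y, 23)) = √(-6278 + (23 - 4)/23) = √(-6278 + (1/23)*19) = √(-6278 + 19/23) = √(-144375/23) = 25*I*√5313/23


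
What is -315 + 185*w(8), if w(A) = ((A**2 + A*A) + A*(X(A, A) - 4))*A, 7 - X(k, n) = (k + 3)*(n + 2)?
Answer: -1077755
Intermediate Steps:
X(k, n) = 7 - (2 + n)*(3 + k) (X(k, n) = 7 - (k + 3)*(n + 2) = 7 - (3 + k)*(2 + n) = 7 - (2 + n)*(3 + k))
w(A) = A*(2*A**2 + A*(-3 - A**2 - 5*A)) (w(A) = ((A**2 + A*A) + A*((1 - 3*A - 2*A - A*A) - 4))*A = ((A**2 + A**2) + A*((1 - 3*A - 2*A - A**2) - 4))*A = (2*A**2 + A*((1 - A**2 - 5*A) - 4))*A = (2*A**2 + A*(-3 - A**2 - 5*A))*A = A*(2*A**2 + A*(-3 - A**2 - 5*A)))
-315 + 185*w(8) = -315 + 185*(8**2*(-3 - 1*8**2 - 3*8)) = -315 + 185*(64*(-3 - 1*64 - 24)) = -315 + 185*(64*(-3 - 64 - 24)) = -315 + 185*(64*(-91)) = -315 + 185*(-5824) = -315 - 1077440 = -1077755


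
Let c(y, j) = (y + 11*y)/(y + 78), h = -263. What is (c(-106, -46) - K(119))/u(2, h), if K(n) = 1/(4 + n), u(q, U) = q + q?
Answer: 39107/3444 ≈ 11.355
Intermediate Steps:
u(q, U) = 2*q
c(y, j) = 12*y/(78 + y) (c(y, j) = (12*y)/(78 + y) = 12*y/(78 + y))
(c(-106, -46) - K(119))/u(2, h) = (12*(-106)/(78 - 106) - 1/(4 + 119))/((2*2)) = (12*(-106)/(-28) - 1/123)/4 = (12*(-106)*(-1/28) - 1*1/123)*(¼) = (318/7 - 1/123)*(¼) = (39107/861)*(¼) = 39107/3444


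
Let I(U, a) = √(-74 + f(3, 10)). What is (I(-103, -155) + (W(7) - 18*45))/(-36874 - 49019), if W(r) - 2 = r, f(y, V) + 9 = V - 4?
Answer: 267/28631 - I*√77/85893 ≈ 0.0093255 - 0.00010216*I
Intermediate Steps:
f(y, V) = -13 + V (f(y, V) = -9 + (V - 4) = -9 + (-4 + V) = -13 + V)
W(r) = 2 + r
I(U, a) = I*√77 (I(U, a) = √(-74 + (-13 + 10)) = √(-74 - 3) = √(-77) = I*√77)
(I(-103, -155) + (W(7) - 18*45))/(-36874 - 49019) = (I*√77 + ((2 + 7) - 18*45))/(-36874 - 49019) = (I*√77 + (9 - 810))/(-85893) = (I*√77 - 801)*(-1/85893) = (-801 + I*√77)*(-1/85893) = 267/28631 - I*√77/85893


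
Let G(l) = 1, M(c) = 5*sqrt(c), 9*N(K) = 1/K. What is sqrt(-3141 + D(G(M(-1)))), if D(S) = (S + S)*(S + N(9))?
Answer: I*sqrt(254257)/9 ≈ 56.027*I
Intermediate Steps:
N(K) = 1/(9*K)
D(S) = 2*S*(1/81 + S) (D(S) = (S + S)*(S + (1/9)/9) = (2*S)*(S + (1/9)*(1/9)) = (2*S)*(S + 1/81) = (2*S)*(1/81 + S) = 2*S*(1/81 + S))
sqrt(-3141 + D(G(M(-1)))) = sqrt(-3141 + (2/81)*1*(1 + 81*1)) = sqrt(-3141 + (2/81)*1*(1 + 81)) = sqrt(-3141 + (2/81)*1*82) = sqrt(-3141 + 164/81) = sqrt(-254257/81) = I*sqrt(254257)/9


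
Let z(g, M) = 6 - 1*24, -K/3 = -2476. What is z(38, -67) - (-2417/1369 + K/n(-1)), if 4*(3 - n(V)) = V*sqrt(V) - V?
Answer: -225072229/83509 + 14856*I/61 ≈ -2695.2 + 243.54*I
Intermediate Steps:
K = 7428 (K = -3*(-2476) = 7428)
n(V) = 3 - V**(3/2)/4 + V/4 (n(V) = 3 - (V*sqrt(V) - V)/4 = 3 - (V**(3/2) - V)/4 = 3 + (-V**(3/2)/4 + V/4) = 3 - V**(3/2)/4 + V/4)
z(g, M) = -18 (z(g, M) = 6 - 24 = -18)
z(38, -67) - (-2417/1369 + K/n(-1)) = -18 - (-2417/1369 + 7428/(3 - (-1)*I/4 + (1/4)*(-1))) = -18 - (-2417*1/1369 + 7428/(3 - (-1)*I/4 - 1/4)) = -18 - (-2417/1369 + 7428/(3 + I/4 - 1/4)) = -18 - (-2417/1369 + 7428/(11/4 + I/4)) = -18 - (-2417/1369 + 7428*(8*(11/4 - I/4)/61)) = -18 - (-2417/1369 + 59424*(11/4 - I/4)/61) = -18 + (2417/1369 - 59424*(11/4 - I/4)/61) = -22225/1369 - 59424*(11/4 - I/4)/61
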